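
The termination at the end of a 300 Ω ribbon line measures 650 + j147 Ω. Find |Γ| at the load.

Γ = (Z_L − Z_0)/(Z_L + Z_0) = (350 + j147)/(950 + j147)
|Γ| = 380/961

|Γ| ≈ 0.395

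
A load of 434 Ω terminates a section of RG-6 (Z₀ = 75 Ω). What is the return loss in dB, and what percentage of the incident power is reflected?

RL ≈ 3.03 dB; 49.7% of incident power reflected

Γ = (434 − 75)/(434 + 75) = 0.705
RL = −20·log₁₀(0.705) = 3.03 dB
P_refl/P_inc = |Γ|² = 0.497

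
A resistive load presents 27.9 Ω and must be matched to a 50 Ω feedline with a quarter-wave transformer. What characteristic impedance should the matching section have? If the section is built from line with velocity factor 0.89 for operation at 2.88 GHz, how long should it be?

Z_qwt = √(Z_0·R_L) = √(50 × 27.9) = √1395
λ = 0.89·c/f = 0.0927 m, so l = λ/4 = 0.0232 m

Z_qwt ≈ 37.3 Ω; length ≈ 2.32 cm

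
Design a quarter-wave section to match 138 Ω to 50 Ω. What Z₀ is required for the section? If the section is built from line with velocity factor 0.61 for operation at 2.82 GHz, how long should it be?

Z_qwt = √(Z_0·R_L) = √(50 × 138) = √6900
λ = 0.61·c/f = 0.0649 m, so l = λ/4 = 0.0162 m

Z_qwt ≈ 83.1 Ω; length ≈ 1.62 cm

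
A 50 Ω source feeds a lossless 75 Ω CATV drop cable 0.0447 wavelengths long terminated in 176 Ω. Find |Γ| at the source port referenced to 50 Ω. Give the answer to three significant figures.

|Γ| ≈ 0.544

βl = 2π × 0.0447 = 16.1°
tan(βl) = 0.288
Z_in = Z_0·(Z_L + jZ_0·tanβl)/(Z_0 + jZ_L·tanβl) = 131 − j66.9 Ω
Γ_s = (Z_in − Z_s)/(Z_in + Z_s) = (80.7 − j66.9)/(181 − j66.9), |Γ_s| = 0.544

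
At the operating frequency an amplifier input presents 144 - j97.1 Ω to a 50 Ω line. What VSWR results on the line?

Γ = (Z_L − Z_0)/(Z_L + Z_0) = (94 − j97.1)/(194 − j97.1)
|Γ| = 135/217 = 0.623
VSWR = (1 + |Γ|)/(1 − |Γ|) = 1.62/0.377

VSWR ≈ 4.3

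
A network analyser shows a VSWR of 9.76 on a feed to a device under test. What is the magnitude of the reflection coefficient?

|Γ| ≈ 0.814

|Γ| = (S − 1)/(S + 1) = (9.76 − 1)/(9.76 + 1) = 8.76/10.8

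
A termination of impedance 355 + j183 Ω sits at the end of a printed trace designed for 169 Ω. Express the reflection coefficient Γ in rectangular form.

Γ = (Z_L − Z_0)/(Z_L + Z_0) = (186 + j183)/(524 + j183)

Γ ≈ 0.425 + j0.201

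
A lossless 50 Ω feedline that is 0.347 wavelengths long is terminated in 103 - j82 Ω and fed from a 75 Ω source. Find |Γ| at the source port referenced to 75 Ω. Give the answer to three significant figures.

βl = 2π × 0.347 = 125°
tan(βl) = -1.43
Z_in = Z_0·(Z_L + jZ_0·tanβl)/(Z_0 + jZ_L·tanβl) = 29.9 + j48.6 Ω
Γ_s = (Z_in − Z_s)/(Z_in + Z_s) = (-45.1 + j48.6)/(105 + j48.6), |Γ_s| = 0.574

|Γ| ≈ 0.574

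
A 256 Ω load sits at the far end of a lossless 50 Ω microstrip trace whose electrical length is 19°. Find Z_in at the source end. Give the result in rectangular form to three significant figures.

tan(βl) = tan(19°) = 0.344
Z_in = Z_0·(Z_L + jZ_0·tanβl)/(Z_0 + jZ_L·tanβl)
     = 50·(256 + j17.2)/(50 + j88.1)

Z_in ≈ 69.7 − j106 Ω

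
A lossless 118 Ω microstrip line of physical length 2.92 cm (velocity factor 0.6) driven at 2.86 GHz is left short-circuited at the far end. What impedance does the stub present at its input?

λ = v/f = 0.6·c / 2.86 GHz = 0.0629 m
βl = 2π·l/λ = 2π × 0.464 = 167°
tan(βl) = -0.23
For a short-circuited stub, Z_in = jZ_0·tan(βl)

Z_in ≈ −j27.2 Ω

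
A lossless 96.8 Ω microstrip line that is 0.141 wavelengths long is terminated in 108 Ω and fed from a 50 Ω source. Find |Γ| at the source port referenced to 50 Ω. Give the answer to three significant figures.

βl = 2π × 0.141 = 50.8°
tan(βl) = 1.22
Z_in = Z_0·(Z_L + jZ_0·tanβl)/(Z_0 + jZ_L·tanβl) = 94.2 − j10.1 Ω
Γ_s = (Z_in − Z_s)/(Z_in + Z_s) = (44.2 − j10.1)/(144 − j10.1), |Γ_s| = 0.314

|Γ| ≈ 0.314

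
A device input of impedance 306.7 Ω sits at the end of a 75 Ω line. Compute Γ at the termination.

Γ = (Z_L − Z_0)/(Z_L + Z_0) = (306.7 − 75)/(306.7 + 75) = 231.7/381.7

Γ = 0.607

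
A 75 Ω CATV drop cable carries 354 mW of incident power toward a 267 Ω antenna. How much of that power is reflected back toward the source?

P_reflected ≈ 112 mW

Γ = (267 − 75)/(267 + 75) = 0.561
|Γ|² = 0.315
P_refl = |Γ|²·P_inc = 112 mW, P_del = (1 − |Γ|²)·P_inc = 242 mW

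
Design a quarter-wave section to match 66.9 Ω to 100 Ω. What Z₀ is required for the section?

Z_qwt ≈ 81.8 Ω

Z_qwt = √(Z_0·R_L) = √(100 × 66.9) = √6690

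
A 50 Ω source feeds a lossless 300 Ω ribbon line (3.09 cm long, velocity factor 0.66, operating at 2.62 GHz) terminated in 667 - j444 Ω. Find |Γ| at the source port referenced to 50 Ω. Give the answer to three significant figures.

|Γ| ≈ 0.895

λ = v/f = 0.66·c / 2.62 GHz = 0.0756 m
βl = 2π·l/λ = 2π × 0.409 = 147°
tan(βl) = -0.645
Z_in = Z_0·(Z_L + jZ_0·tanβl)/(Z_0 + jZ_L·tanβl) = 459 + j451 Ω
Γ_s = (Z_in − Z_s)/(Z_in + Z_s) = (409 + j451)/(509 + j451), |Γ_s| = 0.895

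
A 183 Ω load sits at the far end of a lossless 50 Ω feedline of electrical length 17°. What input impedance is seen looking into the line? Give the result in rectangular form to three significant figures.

tan(βl) = tan(17°) = 0.306
Z_in = Z_0·(Z_L + jZ_0·tanβl)/(Z_0 + jZ_L·tanβl)
     = 50·(183 + j15.3)/(50 + j55.9)

Z_in ≈ 88.9 − j84.1 Ω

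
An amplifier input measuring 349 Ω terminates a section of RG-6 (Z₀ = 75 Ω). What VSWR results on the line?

VSWR ≈ 4.65

Γ = (349 − 75)/(349 + 75) = 0.646
VSWR = (1 + 0.646)/(1 − 0.646)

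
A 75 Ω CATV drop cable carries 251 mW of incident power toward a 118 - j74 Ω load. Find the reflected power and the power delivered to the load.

|Γ| = |(43 − j74)/(193 − j74)| = 0.414
|Γ|² = 0.171
P_refl = |Γ|²·P_inc = 43 mW, P_del = (1 − |Γ|²)·P_inc = 208 mW

P_reflected ≈ 43 mW; P_delivered ≈ 208 mW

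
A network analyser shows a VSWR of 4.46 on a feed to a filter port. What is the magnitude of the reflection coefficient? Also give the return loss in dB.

|Γ| ≈ 0.634; return loss ≈ 3.96 dB

|Γ| = (S − 1)/(S + 1) = (4.46 − 1)/(4.46 + 1) = 3.46/5.46
RL = −20·log₁₀|Γ| = −20·log₁₀(0.634)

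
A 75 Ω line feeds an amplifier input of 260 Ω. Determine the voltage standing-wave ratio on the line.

VSWR ≈ 3.47

Γ = (260 − 75)/(260 + 75) = 0.552
VSWR = (1 + 0.552)/(1 − 0.552)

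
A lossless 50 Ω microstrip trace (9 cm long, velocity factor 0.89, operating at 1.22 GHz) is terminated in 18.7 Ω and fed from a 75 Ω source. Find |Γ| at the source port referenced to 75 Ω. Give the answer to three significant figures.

|Γ| ≈ 0.549

λ = v/f = 0.89·c / 1.22 GHz = 0.219 m
βl = 2π·l/λ = 2π × 0.411 = 148°
tan(βl) = -0.624
Z_in = Z_0·(Z_L + jZ_0·tanβl)/(Z_0 + jZ_L·tanβl) = 24.6 − j25.4 Ω
Γ_s = (Z_in − Z_s)/(Z_in + Z_s) = (-50.4 − j25.4)/(99.6 − j25.4), |Γ_s| = 0.549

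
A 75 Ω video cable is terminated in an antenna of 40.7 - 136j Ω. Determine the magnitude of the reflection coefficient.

|Γ| ≈ 0.786

Γ = (Z_L − Z_0)/(Z_L + Z_0) = (-34.3 − j136)/(115.7 − j136)
|Γ| = 140/179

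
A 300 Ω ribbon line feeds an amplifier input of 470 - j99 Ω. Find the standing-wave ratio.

Γ = (Z_L − Z_0)/(Z_L + Z_0) = (170 − j99)/(770 − j99)
|Γ| = 197/776 = 0.253
VSWR = (1 + |Γ|)/(1 − |Γ|) = 1.25/0.747

VSWR ≈ 1.68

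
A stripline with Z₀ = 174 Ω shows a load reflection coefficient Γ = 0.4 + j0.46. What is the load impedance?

Z_L ≈ 191 + j280 Ω

Z_L = Z_0·(1 + Γ)/(1 − Γ) = 174·(1.4 + j0.46)/(0.6 − j0.46)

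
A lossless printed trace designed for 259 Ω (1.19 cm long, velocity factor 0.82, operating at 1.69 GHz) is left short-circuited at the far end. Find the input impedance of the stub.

Z_in ≈ +j146 Ω

λ = v/f = 0.82·c / 1.69 GHz = 0.146 m
βl = 2π·l/λ = 2π × 0.0818 = 29.4°
tan(βl) = 0.564
For a short-circuited stub, Z_in = jZ_0·tan(βl)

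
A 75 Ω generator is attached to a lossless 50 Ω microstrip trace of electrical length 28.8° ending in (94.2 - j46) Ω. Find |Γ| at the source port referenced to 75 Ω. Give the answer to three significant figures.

tan(βl) = 0.55
Z_in = Z_0·(Z_L + jZ_0·tanβl)/(Z_0 + jZ_L·tanβl) = 36.7 − j37.6 Ω
Γ_s = (Z_in − Z_s)/(Z_in + Z_s) = (-38.3 − j37.6)/(112 − j37.6), |Γ_s| = 0.455

|Γ| ≈ 0.455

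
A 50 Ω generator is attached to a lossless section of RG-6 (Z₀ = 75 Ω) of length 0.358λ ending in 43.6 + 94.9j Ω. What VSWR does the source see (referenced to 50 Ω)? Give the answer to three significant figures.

VSWR ≈ 3.25

βl = 2π × 0.358 = 129°
tan(βl) = -1.24
Z_in = Z_0·(Z_L + jZ_0·tanβl)/(Z_0 + jZ_L·tanβl) = 15.5 + j5.09 Ω
Γ_s = (Z_in − Z_s)/(Z_in + Z_s) = (-34.5 + j5.09)/(65.5 + j5.09), |Γ_s| = 0.53
VSWR = (1 + |Γ_s|)/(1 − |Γ_s|)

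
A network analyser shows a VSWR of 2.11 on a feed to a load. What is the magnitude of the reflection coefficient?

|Γ| = (S − 1)/(S + 1) = (2.11 − 1)/(2.11 + 1) = 1.11/3.11

|Γ| ≈ 0.357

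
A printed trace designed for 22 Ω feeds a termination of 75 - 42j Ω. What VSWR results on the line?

VSWR ≈ 4.55

Γ = (Z_L − Z_0)/(Z_L + Z_0) = (53 − j42)/(97 − j42)
|Γ| = 67.6/106 = 0.64
VSWR = (1 + |Γ|)/(1 − |Γ|) = 1.64/0.36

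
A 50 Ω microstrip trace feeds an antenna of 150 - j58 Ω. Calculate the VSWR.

Γ = (Z_L − Z_0)/(Z_L + Z_0) = (100 − j58)/(200 − j58)
|Γ| = 116/208 = 0.555
VSWR = (1 + |Γ|)/(1 − |Γ|) = 1.56/0.445

VSWR ≈ 3.5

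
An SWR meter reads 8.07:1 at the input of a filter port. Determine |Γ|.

|Γ| ≈ 0.779

|Γ| = (S − 1)/(S + 1) = (8.07 − 1)/(8.07 + 1) = 7.07/9.07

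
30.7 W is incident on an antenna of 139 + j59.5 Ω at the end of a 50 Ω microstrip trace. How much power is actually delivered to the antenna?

P_delivered ≈ 21.7 W

|Γ| = |(89 + j59.5)/(189 + j59.5)| = 0.54
|Γ|² = 0.292
P_refl = |Γ|²·P_inc = 8.96 W, P_del = (1 − |Γ|²)·P_inc = 21.7 W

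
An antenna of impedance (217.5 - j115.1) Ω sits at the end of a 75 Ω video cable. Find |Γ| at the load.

|Γ| ≈ 0.583

Γ = (Z_L − Z_0)/(Z_L + Z_0) = (142.5 − j115.1)/(292.5 − j115.1)
|Γ| = 183/314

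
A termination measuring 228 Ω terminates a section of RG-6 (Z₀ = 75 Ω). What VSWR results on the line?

VSWR ≈ 3.04

For a purely resistive load, VSWR = R_L/Z_0 or Z_0/R_L (whichever > 1) = 228/75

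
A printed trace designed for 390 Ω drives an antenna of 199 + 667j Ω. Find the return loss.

Γ = (-191 + j667)/(589 + j667), |Γ| = 0.78
RL = −20·log₁₀|Γ| = −20·log₁₀(0.78)

RL ≈ 2.16 dB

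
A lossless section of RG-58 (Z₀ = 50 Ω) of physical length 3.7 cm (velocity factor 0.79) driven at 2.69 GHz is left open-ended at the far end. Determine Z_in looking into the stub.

Z_in ≈ +j90.9 Ω

λ = v/f = 0.79·c / 2.69 GHz = 0.0881 m
βl = 2π·l/λ = 2π × 0.42 = 151°
tan(βl) = -0.55
For an open-ended stub, Z_in = −jZ_0·cot(βl) = −jZ_0/tan(βl)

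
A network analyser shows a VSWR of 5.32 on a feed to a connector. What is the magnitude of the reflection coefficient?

|Γ| ≈ 0.684

|Γ| = (S − 1)/(S + 1) = (5.32 − 1)/(5.32 + 1) = 4.32/6.32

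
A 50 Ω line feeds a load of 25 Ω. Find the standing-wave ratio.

VSWR ≈ 2

Γ = (25 − 50)/(25 + 50) = -0.333
VSWR = (1 + 0.333)/(1 − 0.333)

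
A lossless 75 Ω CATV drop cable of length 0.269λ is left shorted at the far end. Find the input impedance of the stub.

Z_in ≈ −j625 Ω

βl = 2π × 0.269 = 96.8°
tan(βl) = -8.34
For a shorted stub, Z_in = jZ_0·tan(βl)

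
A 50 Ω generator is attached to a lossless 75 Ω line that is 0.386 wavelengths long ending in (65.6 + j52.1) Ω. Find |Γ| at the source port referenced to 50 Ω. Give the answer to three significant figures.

|Γ| ≈ 0.187

βl = 2π × 0.386 = 139°
tan(βl) = -0.871
Z_in = Z_0·(Z_L + jZ_0·tanβl)/(Z_0 + jZ_L·tanβl) = 36.6 + j9.12 Ω
Γ_s = (Z_in − Z_s)/(Z_in + Z_s) = (-13.4 + j9.12)/(86.6 + j9.12), |Γ_s| = 0.187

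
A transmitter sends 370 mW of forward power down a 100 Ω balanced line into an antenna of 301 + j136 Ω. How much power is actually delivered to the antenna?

P_delivered ≈ 248 mW

|Γ| = |(201 + j136)/(401 + j136)| = 0.573
|Γ|² = 0.328
P_refl = |Γ|²·P_inc = 122 mW, P_del = (1 − |Γ|²)·P_inc = 248 mW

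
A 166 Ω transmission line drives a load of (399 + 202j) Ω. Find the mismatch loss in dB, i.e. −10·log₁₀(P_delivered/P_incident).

mismatch loss ≈ 1.33 dB

Γ = (233 + j202)/(565 + j202), |Γ| = 0.514
|Γ|² = 0.264, so P_del/P_inc = 1 − |Γ|² = 0.736
ML = −10·log₁₀(1 − |Γ|²)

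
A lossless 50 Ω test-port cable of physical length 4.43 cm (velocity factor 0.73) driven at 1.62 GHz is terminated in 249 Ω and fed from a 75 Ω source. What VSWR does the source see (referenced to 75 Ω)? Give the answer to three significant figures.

λ = v/f = 0.73·c / 1.62 GHz = 0.135 m
βl = 2π·l/λ = 2π × 0.328 = 118°
tan(βl) = -1.88
Z_in = Z_0·(Z_L + jZ_0·tanβl)/(Z_0 + jZ_L·tanβl) = 12.7 + j25.2 Ω
Γ_s = (Z_in − Z_s)/(Z_in + Z_s) = (-62.3 + j25.2)/(87.7 + j25.2), |Γ_s| = 0.736
VSWR = (1 + |Γ_s|)/(1 − |Γ_s|)

VSWR ≈ 6.58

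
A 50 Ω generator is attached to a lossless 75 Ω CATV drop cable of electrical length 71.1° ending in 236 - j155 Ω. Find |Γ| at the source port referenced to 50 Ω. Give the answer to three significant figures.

|Γ| ≈ 0.523

tan(βl) = 2.92
Z_in = Z_0·(Z_L + jZ_0·tanβl)/(Z_0 + jZ_L·tanβl) = 16.8 − j12.8 Ω
Γ_s = (Z_in − Z_s)/(Z_in + Z_s) = (-33.2 − j12.8)/(66.8 − j12.8), |Γ_s| = 0.523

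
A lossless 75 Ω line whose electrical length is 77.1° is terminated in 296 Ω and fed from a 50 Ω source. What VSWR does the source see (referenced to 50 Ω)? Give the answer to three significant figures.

VSWR ≈ 2.81

tan(βl) = 4.37
Z_in = Z_0·(Z_L + jZ_0·tanβl)/(Z_0 + jZ_L·tanβl) = 19.9 − j16 Ω
Γ_s = (Z_in − Z_s)/(Z_in + Z_s) = (-30.1 − j16)/(69.9 − j16), |Γ_s| = 0.475
VSWR = (1 + |Γ_s|)/(1 − |Γ_s|)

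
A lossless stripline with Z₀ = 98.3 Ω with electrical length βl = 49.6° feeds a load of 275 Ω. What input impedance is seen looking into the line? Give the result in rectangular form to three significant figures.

Z_in ≈ 55.5 − j66.8 Ω

tan(βl) = tan(49.6°) = 1.17
Z_in = Z_0·(Z_L + jZ_0·tanβl)/(Z_0 + jZ_L·tanβl)
     = 98.3·(275 + j116)/(98.3 + j323)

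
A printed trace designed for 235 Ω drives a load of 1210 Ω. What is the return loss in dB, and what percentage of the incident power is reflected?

RL ≈ 3.42 dB; 45.5% of incident power reflected

Γ = (1210 − 235)/(1210 + 235) = 0.675
RL = −20·log₁₀(0.675) = 3.42 dB
P_refl/P_inc = |Γ|² = 0.455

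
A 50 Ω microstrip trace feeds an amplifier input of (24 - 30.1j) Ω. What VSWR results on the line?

VSWR ≈ 2.98

Γ = (Z_L − Z_0)/(Z_L + Z_0) = (-26 − j30.1)/(74 − j30.1)
|Γ| = 39.8/79.9 = 0.498
VSWR = (1 + |Γ|)/(1 − |Γ|) = 1.5/0.502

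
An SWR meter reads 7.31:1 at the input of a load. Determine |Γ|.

|Γ| ≈ 0.759

|Γ| = (S − 1)/(S + 1) = (7.31 − 1)/(7.31 + 1) = 6.31/8.31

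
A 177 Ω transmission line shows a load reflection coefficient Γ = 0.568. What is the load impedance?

Z_L ≈ 642 Ω

Z_L = Z_0·(1 + Γ)/(1 − Γ) = 177·(1.57)/(0.432)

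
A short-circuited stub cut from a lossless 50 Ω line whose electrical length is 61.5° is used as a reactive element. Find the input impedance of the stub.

Z_in ≈ +j92.1 Ω

tan(βl) = 1.84
For a short-circuited stub, Z_in = jZ_0·tan(βl)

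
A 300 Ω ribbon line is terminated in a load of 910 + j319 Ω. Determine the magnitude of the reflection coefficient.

|Γ| ≈ 0.55

Γ = (Z_L − Z_0)/(Z_L + Z_0) = (610 + j319)/(1210 + j319)
|Γ| = 688/1250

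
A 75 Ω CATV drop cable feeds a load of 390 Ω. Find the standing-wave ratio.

For a purely resistive load, VSWR = R_L/Z_0 or Z_0/R_L (whichever > 1) = 390/75

VSWR ≈ 5.2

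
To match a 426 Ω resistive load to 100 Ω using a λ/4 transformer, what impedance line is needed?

Z_qwt = √(Z_0·R_L) = √(100 × 426) = √42600

Z_qwt ≈ 206 Ω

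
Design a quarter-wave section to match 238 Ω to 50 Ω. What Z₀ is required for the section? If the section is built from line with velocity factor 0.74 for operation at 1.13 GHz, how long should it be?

Z_qwt = √(Z_0·R_L) = √(50 × 238) = √11900
λ = 0.74·c/f = 0.196 m, so l = λ/4 = 0.0491 m

Z_qwt ≈ 109 Ω; length ≈ 4.91 cm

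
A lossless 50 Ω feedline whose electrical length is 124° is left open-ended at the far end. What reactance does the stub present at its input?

X_in ≈ 33.7 Ω (inductive)

tan(βl) = -1.48
For an open-ended stub, Z_in = −jZ_0·cot(βl) = −jZ_0/tan(βl)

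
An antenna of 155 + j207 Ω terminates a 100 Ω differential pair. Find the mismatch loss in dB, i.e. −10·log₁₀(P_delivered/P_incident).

mismatch loss ≈ 2.41 dB

Γ = (55 + j207)/(255 + j207), |Γ| = 0.652
|Γ|² = 0.425, so P_del/P_inc = 1 − |Γ|² = 0.575
ML = −10·log₁₀(1 − |Γ|²)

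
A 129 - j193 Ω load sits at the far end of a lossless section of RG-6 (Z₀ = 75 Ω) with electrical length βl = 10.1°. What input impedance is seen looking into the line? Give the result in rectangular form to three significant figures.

tan(βl) = tan(10.1°) = 0.178
Z_in = Z_0·(Z_L + jZ_0·tanβl)/(Z_0 + jZ_L·tanβl)
     = 75·(129 − j180)/(109 + j23)

Z_in ≈ 59.9 − j136 Ω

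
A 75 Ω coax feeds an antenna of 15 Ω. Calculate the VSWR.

For a purely resistive load, VSWR = R_L/Z_0 or Z_0/R_L (whichever > 1) = 75/15

VSWR ≈ 5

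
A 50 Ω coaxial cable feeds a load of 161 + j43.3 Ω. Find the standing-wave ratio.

VSWR ≈ 3.48

Γ = (Z_L − Z_0)/(Z_L + Z_0) = (111 + j43.3)/(211 + j43.3)
|Γ| = 119/215 = 0.553
VSWR = (1 + |Γ|)/(1 − |Γ|) = 1.55/0.447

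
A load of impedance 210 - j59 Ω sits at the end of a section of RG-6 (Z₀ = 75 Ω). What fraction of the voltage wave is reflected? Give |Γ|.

|Γ| ≈ 0.506

Γ = (Z_L − Z_0)/(Z_L + Z_0) = (135 − j59)/(285 − j59)
|Γ| = 147/291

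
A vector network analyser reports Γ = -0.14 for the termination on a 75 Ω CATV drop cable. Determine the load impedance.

Z_L ≈ 56.6 Ω

Z_L = Z_0·(1 + Γ)/(1 − Γ) = 75·(0.86)/(1.14)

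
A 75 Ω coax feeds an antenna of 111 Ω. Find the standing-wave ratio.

For a purely resistive load, VSWR = R_L/Z_0 or Z_0/R_L (whichever > 1) = 111/75

VSWR ≈ 1.48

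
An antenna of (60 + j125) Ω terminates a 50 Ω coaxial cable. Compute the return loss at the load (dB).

Γ = (10 + j125)/(110 + j125), |Γ| = 0.753
RL = −20·log₁₀|Γ| = −20·log₁₀(0.753)

RL ≈ 2.46 dB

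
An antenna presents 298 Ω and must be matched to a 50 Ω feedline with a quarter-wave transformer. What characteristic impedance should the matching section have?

Z_qwt = √(Z_0·R_L) = √(50 × 298) = √14900

Z_qwt ≈ 122 Ω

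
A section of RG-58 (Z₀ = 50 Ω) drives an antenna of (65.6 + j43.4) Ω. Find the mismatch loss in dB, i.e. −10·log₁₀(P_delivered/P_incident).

mismatch loss ≈ 0.652 dB

Γ = (15.6 + j43.4)/(115.6 + j43.4), |Γ| = 0.373
|Γ|² = 0.139, so P_del/P_inc = 1 − |Γ|² = 0.861
ML = −10·log₁₀(1 − |Γ|²)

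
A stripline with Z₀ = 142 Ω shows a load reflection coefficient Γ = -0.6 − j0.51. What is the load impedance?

Z_L = Z_0·(1 + Γ)/(1 − Γ) = 142·(0.4 − j0.51)/(1.6 + j0.51)

Z_L ≈ 19.1 − j51.4 Ω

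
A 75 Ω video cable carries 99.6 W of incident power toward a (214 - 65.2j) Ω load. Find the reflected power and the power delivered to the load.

|Γ| = |(139 − j65.2)/(289 − j65.2)| = 0.518
|Γ|² = 0.269
P_refl = |Γ|²·P_inc = 26.7 W, P_del = (1 − |Γ|²)·P_inc = 72.9 W

P_reflected ≈ 26.7 W; P_delivered ≈ 72.9 W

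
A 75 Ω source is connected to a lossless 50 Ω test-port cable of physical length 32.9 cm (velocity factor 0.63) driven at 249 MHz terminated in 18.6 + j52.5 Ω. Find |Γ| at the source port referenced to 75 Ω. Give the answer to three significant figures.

|Γ| ≈ 0.777

λ = v/f = 0.63·c / 249 MHz = 0.759 m
βl = 2π·l/λ = 2π × 0.433 = 156°
tan(βl) = -0.444
Z_in = Z_0·(Z_L + jZ_0·tanβl)/(Z_0 + jZ_L·tanβl) = 10.2 + j21.8 Ω
Γ_s = (Z_in − Z_s)/(Z_in + Z_s) = (-64.8 + j21.8)/(85.2 + j21.8), |Γ_s| = 0.777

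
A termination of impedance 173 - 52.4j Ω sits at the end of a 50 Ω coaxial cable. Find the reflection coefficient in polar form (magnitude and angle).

Γ ≈ 0.584 ∠ -9.85°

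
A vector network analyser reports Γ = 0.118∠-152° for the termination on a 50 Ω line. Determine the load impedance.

Z_L = Z_0·(1 + Γ)/(1 − Γ) = 50·(0.896 − j0.0554)/(1.1 + j0.0554)

Z_L ≈ 40.3 − j4.53 Ω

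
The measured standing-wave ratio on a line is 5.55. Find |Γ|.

|Γ| = (S − 1)/(S + 1) = (5.55 − 1)/(5.55 + 1) = 4.55/6.55

|Γ| ≈ 0.695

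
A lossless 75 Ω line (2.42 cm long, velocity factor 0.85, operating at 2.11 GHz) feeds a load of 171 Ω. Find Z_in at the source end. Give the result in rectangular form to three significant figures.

Z_in ≈ 35.6 − j19.2 Ω

λ = v/f = 0.85·c / 2.11 GHz = 0.121 m
βl = 2π·l/λ = 2π × 0.2 = 72.1°
tan(βl) = tan(72.1°) = 3.09
Z_in = Z_0·(Z_L + jZ_0·tanβl)/(Z_0 + jZ_L·tanβl)
     = 75·(171 + j232)/(75 + j529)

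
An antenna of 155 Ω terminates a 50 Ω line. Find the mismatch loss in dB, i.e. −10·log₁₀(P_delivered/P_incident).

Γ = (155 − 50)/(155 + 50) = 0.512
|Γ|² = 0.262, so P_del/P_inc = 1 − |Γ|² = 0.738
ML = −10·log₁₀(1 − |Γ|²)

mismatch loss ≈ 1.32 dB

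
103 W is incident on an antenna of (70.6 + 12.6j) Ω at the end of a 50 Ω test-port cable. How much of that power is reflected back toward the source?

|Γ| = |(20.6 + j12.6)/(120.6 + j12.6)| = 0.199
|Γ|² = 0.0397
P_refl = |Γ|²·P_inc = 4.08 W, P_del = (1 − |Γ|²)·P_inc = 98.9 W

P_reflected ≈ 4.08 W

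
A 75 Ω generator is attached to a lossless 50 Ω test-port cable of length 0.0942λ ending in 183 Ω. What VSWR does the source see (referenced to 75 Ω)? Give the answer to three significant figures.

VSWR ≈ 3.44

βl = 2π × 0.0942 = 33.9°
tan(βl) = 0.672
Z_in = Z_0·(Z_L + jZ_0·tanβl)/(Z_0 + jZ_L·tanβl) = 37.7 − j59.1 Ω
Γ_s = (Z_in − Z_s)/(Z_in + Z_s) = (-37.3 − j59.1)/(113 − j59.1), |Γ_s| = 0.549
VSWR = (1 + |Γ_s|)/(1 − |Γ_s|)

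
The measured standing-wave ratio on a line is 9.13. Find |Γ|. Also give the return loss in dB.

|Γ| = (S − 1)/(S + 1) = (9.13 − 1)/(9.13 + 1) = 8.13/10.1
RL = −20·log₁₀|Γ| = −20·log₁₀(0.803)

|Γ| ≈ 0.803; return loss ≈ 1.91 dB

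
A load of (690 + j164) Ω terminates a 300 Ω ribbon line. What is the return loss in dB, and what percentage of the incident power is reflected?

Γ = (390 + j164)/(990 + j164), |Γ| = 0.422
RL = −20·log₁₀(0.422) = 7.5 dB
P_refl/P_inc = |Γ|² = 0.178

RL ≈ 7.5 dB; 17.8% of incident power reflected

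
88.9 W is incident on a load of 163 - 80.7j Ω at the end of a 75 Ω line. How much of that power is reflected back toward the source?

P_reflected ≈ 20.1 W

|Γ| = |(88 − j80.7)/(238 − j80.7)| = 0.475
|Γ|² = 0.226
P_refl = |Γ|²·P_inc = 20.1 W, P_del = (1 − |Γ|²)·P_inc = 68.8 W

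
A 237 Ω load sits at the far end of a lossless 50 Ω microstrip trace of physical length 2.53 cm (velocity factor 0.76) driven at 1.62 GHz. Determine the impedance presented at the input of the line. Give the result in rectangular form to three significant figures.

λ = v/f = 0.76·c / 1.62 GHz = 0.141 m
βl = 2π·l/λ = 2π × 0.18 = 64.7°
tan(βl) = tan(64.7°) = 2.12
Z_in = Z_0·(Z_L + jZ_0·tanβl)/(Z_0 + jZ_L·tanβl)
     = 50·(237 + j106)/(50 + j502)

Z_in ≈ 12.8 − j22.3 Ω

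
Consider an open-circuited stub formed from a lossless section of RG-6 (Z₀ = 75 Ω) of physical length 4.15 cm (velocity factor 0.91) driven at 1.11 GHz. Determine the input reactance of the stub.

X_in ≈ -42 Ω (capacitive)

λ = v/f = 0.91·c / 1.11 GHz = 0.246 m
βl = 2π·l/λ = 2π × 0.169 = 60.7°
tan(βl) = 1.79
For an open-circuited stub, Z_in = −jZ_0·cot(βl) = −jZ_0/tan(βl)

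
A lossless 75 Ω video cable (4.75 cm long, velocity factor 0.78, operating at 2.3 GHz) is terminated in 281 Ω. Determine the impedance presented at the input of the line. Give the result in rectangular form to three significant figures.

Z_in ≈ 181 + j127 Ω

λ = v/f = 0.78·c / 2.3 GHz = 0.102 m
βl = 2π·l/λ = 2π × 0.467 = 168°
tan(βl) = tan(168°) = -0.211
Z_in = Z_0·(Z_L + jZ_0·tanβl)/(Z_0 + jZ_L·tanβl)
     = 75·(281 − j15.8)/(75 − j59.3)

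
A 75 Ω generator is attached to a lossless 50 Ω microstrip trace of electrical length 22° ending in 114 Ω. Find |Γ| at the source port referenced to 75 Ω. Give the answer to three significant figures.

tan(βl) = 0.404
Z_in = Z_0·(Z_L + jZ_0·tanβl)/(Z_0 + jZ_L·tanβl) = 71.7 − j45.9 Ω
Γ_s = (Z_in − Z_s)/(Z_in + Z_s) = (-3.26 − j45.9)/(147 − j45.9), |Γ_s| = 0.299

|Γ| ≈ 0.299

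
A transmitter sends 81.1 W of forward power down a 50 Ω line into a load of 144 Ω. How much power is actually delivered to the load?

P_delivered ≈ 62.1 W

Γ = (144 − 50)/(144 + 50) = 0.485
|Γ|² = 0.235
P_refl = |Γ|²·P_inc = 19 W, P_del = (1 − |Γ|²)·P_inc = 62.1 W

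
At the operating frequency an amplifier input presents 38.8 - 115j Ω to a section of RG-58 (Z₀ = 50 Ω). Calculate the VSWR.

VSWR ≈ 8.77

Γ = (Z_L − Z_0)/(Z_L + Z_0) = (-11.2 − j115)/(88.8 − j115)
|Γ| = 116/145 = 0.795
VSWR = (1 + |Γ|)/(1 − |Γ|) = 1.8/0.205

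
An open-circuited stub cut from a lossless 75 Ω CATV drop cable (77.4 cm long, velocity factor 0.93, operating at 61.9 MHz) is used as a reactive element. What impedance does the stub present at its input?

λ = v/f = 0.93·c / 61.9 MHz = 4.51 m
βl = 2π·l/λ = 2π × 0.172 = 61.8°
tan(βl) = 1.87
For an open-circuited stub, Z_in = −jZ_0·cot(βl) = −jZ_0/tan(βl)

Z_in ≈ −j40.2 Ω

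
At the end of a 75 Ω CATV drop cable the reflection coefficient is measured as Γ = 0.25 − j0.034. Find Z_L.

Z_L = Z_0·(1 + Γ)/(1 − Γ) = 75·(1.25 − j0.034)/(0.75 + j0.034)

Z_L ≈ 125 − j9.05 Ω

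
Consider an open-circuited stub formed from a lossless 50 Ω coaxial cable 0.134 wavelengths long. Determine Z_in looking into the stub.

Z_in ≈ −j44.6 Ω

βl = 2π × 0.134 = 48.2°
tan(βl) = 1.12
For an open-circuited stub, Z_in = −jZ_0·cot(βl) = −jZ_0/tan(βl)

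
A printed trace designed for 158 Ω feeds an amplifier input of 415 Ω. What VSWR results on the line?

VSWR ≈ 2.63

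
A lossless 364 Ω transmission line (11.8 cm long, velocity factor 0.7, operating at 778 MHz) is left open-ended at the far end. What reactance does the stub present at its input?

X_in ≈ 874 Ω (inductive)

λ = v/f = 0.7·c / 778 MHz = 0.27 m
βl = 2π·l/λ = 2π × 0.437 = 157°
tan(βl) = -0.417
For an open-ended stub, Z_in = −jZ_0·cot(βl) = −jZ_0/tan(βl)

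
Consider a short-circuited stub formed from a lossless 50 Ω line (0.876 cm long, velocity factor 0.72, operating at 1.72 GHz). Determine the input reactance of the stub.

X_in ≈ 23.4 Ω (inductive)

λ = v/f = 0.72·c / 1.72 GHz = 0.126 m
βl = 2π·l/λ = 2π × 0.0698 = 25.1°
tan(βl) = 0.469
For a short-circuited stub, Z_in = jZ_0·tan(βl)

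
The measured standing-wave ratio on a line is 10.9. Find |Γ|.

|Γ| ≈ 0.832

|Γ| = (S − 1)/(S + 1) = (10.9 − 1)/(10.9 + 1) = 9.9/11.9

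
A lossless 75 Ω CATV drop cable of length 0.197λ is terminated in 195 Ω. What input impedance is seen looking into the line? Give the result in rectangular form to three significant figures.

Z_in ≈ 31.7 − j21.7 Ω

βl = 2π × 0.197 = 70.9°
tan(βl) = tan(70.9°) = 2.89
Z_in = Z_0·(Z_L + jZ_0·tanβl)/(Z_0 + jZ_L·tanβl)
     = 75·(195 + j217)/(75 + j564)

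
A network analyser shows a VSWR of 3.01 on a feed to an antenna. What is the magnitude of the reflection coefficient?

|Γ| = (S − 1)/(S + 1) = (3.01 − 1)/(3.01 + 1) = 2.01/4.01

|Γ| ≈ 0.501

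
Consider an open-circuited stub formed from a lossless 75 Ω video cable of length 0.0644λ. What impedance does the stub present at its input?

βl = 2π × 0.0644 = 23.2°
tan(βl) = 0.428
For an open-circuited stub, Z_in = −jZ_0·cot(βl) = −jZ_0/tan(βl)

Z_in ≈ −j175 Ω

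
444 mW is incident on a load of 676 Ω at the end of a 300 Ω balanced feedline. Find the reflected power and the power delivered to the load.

Γ = (676 − 300)/(676 + 300) = 0.385
|Γ|² = 0.148
P_refl = |Γ|²·P_inc = 65.9 mW, P_del = (1 − |Γ|²)·P_inc = 378 mW

P_reflected ≈ 65.9 mW; P_delivered ≈ 378 mW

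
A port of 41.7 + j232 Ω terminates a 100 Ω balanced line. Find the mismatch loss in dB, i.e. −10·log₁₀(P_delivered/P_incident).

mismatch loss ≈ 6.46 dB

Γ = (-58.3 + j232)/(141.7 + j232), |Γ| = 0.88
|Γ|² = 0.774, so P_del/P_inc = 1 − |Γ|² = 0.226
ML = −10·log₁₀(1 − |Γ|²)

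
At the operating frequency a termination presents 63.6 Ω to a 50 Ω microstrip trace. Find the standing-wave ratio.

VSWR ≈ 1.27

For a purely resistive load, VSWR = R_L/Z_0 or Z_0/R_L (whichever > 1) = 63.6/50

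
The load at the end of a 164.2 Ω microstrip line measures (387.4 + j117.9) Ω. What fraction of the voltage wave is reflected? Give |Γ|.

Γ = (Z_L − Z_0)/(Z_L + Z_0) = (223.2 + j117.9)/(551.6 + j117.9)
|Γ| = 252/564

|Γ| ≈ 0.448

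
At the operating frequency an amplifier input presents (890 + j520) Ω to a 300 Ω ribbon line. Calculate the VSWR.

Γ = (Z_L − Z_0)/(Z_L + Z_0) = (590 + j520)/(1190 + j520)
|Γ| = 786/1300 = 0.606
VSWR = (1 + |Γ|)/(1 − |Γ|) = 1.61/0.394

VSWR ≈ 4.07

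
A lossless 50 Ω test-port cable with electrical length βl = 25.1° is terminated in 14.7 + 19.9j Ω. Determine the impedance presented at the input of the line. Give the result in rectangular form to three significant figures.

Z_in ≈ 26.3 + j48.8 Ω

tan(βl) = tan(25.1°) = 0.468
Z_in = Z_0·(Z_L + jZ_0·tanβl)/(Z_0 + jZ_L·tanβl)
     = 50·(14.7 + j43.3)/(40.7 + j6.89)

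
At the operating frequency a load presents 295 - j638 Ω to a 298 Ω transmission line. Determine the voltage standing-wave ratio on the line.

Γ = (Z_L − Z_0)/(Z_L + Z_0) = (-3 − j638)/(593 − j638)
|Γ| = 638/871 = 0.732
VSWR = (1 + |Γ|)/(1 − |Γ|) = 1.73/0.268

VSWR ≈ 6.48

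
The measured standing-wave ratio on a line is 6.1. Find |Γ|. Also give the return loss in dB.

|Γ| ≈ 0.718; return loss ≈ 2.87 dB

|Γ| = (S − 1)/(S + 1) = (6.1 − 1)/(6.1 + 1) = 5.1/7.1
RL = −20·log₁₀|Γ| = −20·log₁₀(0.718)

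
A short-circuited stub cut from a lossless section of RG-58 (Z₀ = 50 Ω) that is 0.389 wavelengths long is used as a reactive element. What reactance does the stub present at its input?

X_in ≈ -41.9 Ω (capacitive)

βl = 2π × 0.389 = 140°
tan(βl) = -0.838
For a short-circuited stub, Z_in = jZ_0·tan(βl)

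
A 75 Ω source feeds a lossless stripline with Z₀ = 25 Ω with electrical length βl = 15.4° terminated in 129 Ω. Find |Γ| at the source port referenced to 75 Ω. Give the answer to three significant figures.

|Γ| ≈ 0.486

tan(βl) = 0.275
Z_in = Z_0·(Z_L + jZ_0·tanβl)/(Z_0 + jZ_L·tanβl) = 46 − j58.4 Ω
Γ_s = (Z_in − Z_s)/(Z_in + Z_s) = (-29 − j58.4)/(121 − j58.4), |Γ_s| = 0.486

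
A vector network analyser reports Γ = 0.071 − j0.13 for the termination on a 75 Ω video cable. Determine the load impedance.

Z_L = Z_0·(1 + Γ)/(1 − Γ) = 75·(1.07 − j0.13)/(0.929 + j0.13)

Z_L ≈ 83.4 − j22.2 Ω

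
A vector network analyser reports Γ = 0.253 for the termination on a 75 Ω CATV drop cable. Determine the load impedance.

Z_L = Z_0·(1 + Γ)/(1 − Γ) = 75·(1.25)/(0.747)

Z_L ≈ 126 Ω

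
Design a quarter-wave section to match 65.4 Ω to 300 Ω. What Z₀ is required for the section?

Z_qwt ≈ 140 Ω

Z_qwt = √(Z_0·R_L) = √(300 × 65.4) = √19620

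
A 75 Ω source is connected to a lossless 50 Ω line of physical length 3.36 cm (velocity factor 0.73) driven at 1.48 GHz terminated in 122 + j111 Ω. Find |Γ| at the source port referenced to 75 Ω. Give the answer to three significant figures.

|Γ| ≈ 0.734

λ = v/f = 0.73·c / 1.48 GHz = 0.148 m
βl = 2π·l/λ = 2π × 0.227 = 81.7°
tan(βl) = 6.89
Z_in = Z_0·(Z_L + jZ_0·tanβl)/(Z_0 + jZ_L·tanβl) = 12.1 − j17.6 Ω
Γ_s = (Z_in − Z_s)/(Z_in + Z_s) = (-62.9 − j17.6)/(87.1 − j17.6), |Γ_s| = 0.734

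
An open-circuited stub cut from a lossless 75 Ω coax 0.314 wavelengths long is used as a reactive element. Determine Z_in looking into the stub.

βl = 2π × 0.314 = 113°
tan(βl) = -2.35
For an open-circuited stub, Z_in = −jZ_0·cot(βl) = −jZ_0/tan(βl)

Z_in ≈ +j31.9 Ω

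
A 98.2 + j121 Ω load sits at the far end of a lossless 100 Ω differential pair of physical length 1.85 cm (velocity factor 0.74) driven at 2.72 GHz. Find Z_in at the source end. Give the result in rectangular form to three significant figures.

Z_in ≈ 47.9 − j66.6 Ω

λ = v/f = 0.74·c / 2.72 GHz = 0.0816 m
βl = 2π·l/λ = 2π × 0.227 = 81.6°
tan(βl) = tan(81.6°) = 6.77
Z_in = Z_0·(Z_L + jZ_0·tanβl)/(Z_0 + jZ_L·tanβl)
     = 100·(98.2 + j798)/(-719 + j665)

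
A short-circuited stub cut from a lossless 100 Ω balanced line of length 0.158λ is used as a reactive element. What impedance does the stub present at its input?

Z_in ≈ +j153 Ω

βl = 2π × 0.158 = 56.9°
tan(βl) = 1.53
For a short-circuited stub, Z_in = jZ_0·tan(βl)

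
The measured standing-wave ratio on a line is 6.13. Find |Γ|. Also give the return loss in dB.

|Γ| ≈ 0.719; return loss ≈ 2.86 dB

|Γ| = (S − 1)/(S + 1) = (6.13 − 1)/(6.13 + 1) = 5.13/7.13
RL = −20·log₁₀|Γ| = −20·log₁₀(0.719)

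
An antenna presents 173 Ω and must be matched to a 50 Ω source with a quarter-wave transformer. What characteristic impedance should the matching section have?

Z_qwt = √(Z_0·R_L) = √(50 × 173) = √8650

Z_qwt ≈ 93 Ω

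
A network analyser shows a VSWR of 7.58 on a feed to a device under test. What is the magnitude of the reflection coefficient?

|Γ| = (S − 1)/(S + 1) = (7.58 − 1)/(7.58 + 1) = 6.58/8.58

|Γ| ≈ 0.767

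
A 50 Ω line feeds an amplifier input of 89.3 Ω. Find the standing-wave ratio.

Γ = (89.3 − 50)/(89.3 + 50) = 0.282
VSWR = (1 + 0.282)/(1 − 0.282)

VSWR ≈ 1.79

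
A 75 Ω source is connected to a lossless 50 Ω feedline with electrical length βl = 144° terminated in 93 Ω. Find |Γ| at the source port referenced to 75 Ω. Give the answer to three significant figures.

|Γ| ≈ 0.311

tan(βl) = -0.727
Z_in = Z_0·(Z_L + jZ_0·tanβl)/(Z_0 + jZ_L·tanβl) = 50.3 + j31.6 Ω
Γ_s = (Z_in − Z_s)/(Z_in + Z_s) = (-24.7 + j31.6)/(125 + j31.6), |Γ_s| = 0.311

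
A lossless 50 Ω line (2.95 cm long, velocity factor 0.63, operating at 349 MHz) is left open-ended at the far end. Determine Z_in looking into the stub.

λ = v/f = 0.63·c / 349 MHz = 0.542 m
βl = 2π·l/λ = 2π × 0.0545 = 19.6°
tan(βl) = 0.356
For an open-ended stub, Z_in = −jZ_0·cot(βl) = −jZ_0/tan(βl)

Z_in ≈ −j140 Ω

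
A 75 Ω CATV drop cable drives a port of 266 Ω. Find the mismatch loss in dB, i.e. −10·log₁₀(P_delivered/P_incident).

Γ = (266 − 75)/(266 + 75) = 0.56
|Γ|² = 0.314, so P_del/P_inc = 1 − |Γ|² = 0.686
ML = −10·log₁₀(1 − |Γ|²)

mismatch loss ≈ 1.64 dB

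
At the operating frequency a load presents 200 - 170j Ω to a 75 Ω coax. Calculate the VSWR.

VSWR ≈ 4.76

Γ = (Z_L − Z_0)/(Z_L + Z_0) = (125 − j170)/(275 − j170)
|Γ| = 211/323 = 0.653
VSWR = (1 + |Γ|)/(1 − |Γ|) = 1.65/0.347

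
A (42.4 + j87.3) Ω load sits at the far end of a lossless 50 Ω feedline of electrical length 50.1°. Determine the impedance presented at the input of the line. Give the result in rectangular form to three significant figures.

Z_in ≈ 46.6 − j91.8 Ω

tan(βl) = tan(50.1°) = 1.2
Z_in = Z_0·(Z_L + jZ_0·tanβl)/(Z_0 + jZ_L·tanβl)
     = 50·(42.4 + j147)/(-54.4 + j50.7)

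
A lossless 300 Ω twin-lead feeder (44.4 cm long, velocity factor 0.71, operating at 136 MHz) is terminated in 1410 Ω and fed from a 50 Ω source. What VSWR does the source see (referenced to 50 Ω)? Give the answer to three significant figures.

λ = v/f = 0.71·c / 136 MHz = 1.57 m
βl = 2π·l/λ = 2π × 0.283 = 102°
tan(βl) = -4.68
Z_in = Z_0·(Z_L + jZ_0·tanβl)/(Z_0 + jZ_L·tanβl) = 66.6 + j61.1 Ω
Γ_s = (Z_in − Z_s)/(Z_in + Z_s) = (16.6 + j61.1)/(117 + j61.1), |Γ_s| = 0.481
VSWR = (1 + |Γ_s|)/(1 − |Γ_s|)

VSWR ≈ 2.85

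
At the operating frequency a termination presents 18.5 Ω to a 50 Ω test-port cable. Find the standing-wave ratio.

Γ = (18.5 − 50)/(18.5 + 50) = -0.46
VSWR = (1 + 0.46)/(1 − 0.46)

VSWR ≈ 2.7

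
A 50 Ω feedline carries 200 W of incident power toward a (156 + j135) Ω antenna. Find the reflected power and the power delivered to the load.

P_reflected ≈ 97.1 W; P_delivered ≈ 103 W

|Γ| = |(106 + j135)/(206 + j135)| = 0.697
|Γ|² = 0.486
P_refl = |Γ|²·P_inc = 97.1 W, P_del = (1 − |Γ|²)·P_inc = 103 W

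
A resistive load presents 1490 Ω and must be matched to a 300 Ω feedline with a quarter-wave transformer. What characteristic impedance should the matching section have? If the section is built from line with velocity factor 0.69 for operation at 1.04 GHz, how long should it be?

Z_qwt ≈ 669 Ω; length ≈ 4.98 cm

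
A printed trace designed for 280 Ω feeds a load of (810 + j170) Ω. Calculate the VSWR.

VSWR ≈ 3.04

Γ = (Z_L − Z_0)/(Z_L + Z_0) = (530 + j170)/(1090 + j170)
|Γ| = 557/1100 = 0.505
VSWR = (1 + |Γ|)/(1 − |Γ|) = 1.5/0.495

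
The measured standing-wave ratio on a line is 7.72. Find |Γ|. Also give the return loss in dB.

|Γ| ≈ 0.771; return loss ≈ 2.26 dB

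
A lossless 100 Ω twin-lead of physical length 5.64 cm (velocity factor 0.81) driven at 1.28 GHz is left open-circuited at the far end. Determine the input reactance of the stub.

X_in ≈ 30.5 Ω (inductive)

λ = v/f = 0.81·c / 1.28 GHz = 0.19 m
βl = 2π·l/λ = 2π × 0.297 = 107°
tan(βl) = -3.28
For an open-circuited stub, Z_in = −jZ_0·cot(βl) = −jZ_0/tan(βl)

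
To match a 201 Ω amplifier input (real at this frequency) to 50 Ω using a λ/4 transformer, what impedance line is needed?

Z_qwt ≈ 100 Ω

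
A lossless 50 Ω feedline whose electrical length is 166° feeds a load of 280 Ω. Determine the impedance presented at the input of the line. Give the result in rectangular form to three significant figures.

Z_in ≈ 101 + j128 Ω

tan(βl) = tan(166°) = -0.249
Z_in = Z_0·(Z_L + jZ_0·tanβl)/(Z_0 + jZ_L·tanβl)
     = 50·(280 − j12.5)/(50 − j69.8)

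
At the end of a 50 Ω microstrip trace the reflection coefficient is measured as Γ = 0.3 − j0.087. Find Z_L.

Z_L = Z_0·(1 + Γ)/(1 − Γ) = 50·(1.3 − j0.087)/(0.7 + j0.087)

Z_L ≈ 90.7 − j17.5 Ω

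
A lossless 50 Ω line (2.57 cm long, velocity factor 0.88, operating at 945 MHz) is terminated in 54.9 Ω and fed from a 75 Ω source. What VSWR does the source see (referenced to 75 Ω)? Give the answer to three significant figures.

VSWR ≈ 1.46

λ = v/f = 0.88·c / 945 MHz = 0.279 m
βl = 2π·l/λ = 2π × 0.092 = 33.1°
tan(βl) = 0.652
Z_in = Z_0·(Z_L + jZ_0·tanβl)/(Z_0 + jZ_L·tanβl) = 51.7 − j4.43 Ω
Γ_s = (Z_in − Z_s)/(Z_in + Z_s) = (-23.3 − j4.43)/(127 − j4.43), |Γ_s| = 0.187
VSWR = (1 + |Γ_s|)/(1 − |Γ_s|)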